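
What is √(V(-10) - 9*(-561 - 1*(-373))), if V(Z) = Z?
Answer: 29*√2 ≈ 41.012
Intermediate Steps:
√(V(-10) - 9*(-561 - 1*(-373))) = √(-10 - 9*(-561 - 1*(-373))) = √(-10 - 9*(-561 + 373)) = √(-10 - 9*(-188)) = √(-10 + 1692) = √1682 = 29*√2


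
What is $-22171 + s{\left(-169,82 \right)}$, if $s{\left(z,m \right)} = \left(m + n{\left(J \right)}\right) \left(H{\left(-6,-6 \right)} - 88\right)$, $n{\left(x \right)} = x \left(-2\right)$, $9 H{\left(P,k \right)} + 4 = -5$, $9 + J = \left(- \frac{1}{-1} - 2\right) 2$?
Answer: $-31427$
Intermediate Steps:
$J = -11$ ($J = -9 + \left(- \frac{1}{-1} - 2\right) 2 = -9 + \left(\left(-1\right) \left(-1\right) - 2\right) 2 = -9 + \left(1 - 2\right) 2 = -9 - 2 = -11$)
$H{\left(P,k \right)} = -1$ ($H{\left(P,k \right)} = - \frac{4}{9} + \frac{1}{9} \left(-5\right) = - \frac{4}{9} - \frac{5}{9} = -1$)
$n{\left(x \right)} = - 2 x$
$s{\left(z,m \right)} = -1958 - 89 m$ ($s{\left(z,m \right)} = \left(m - -22\right) \left(-1 - 88\right) = \left(m + 22\right) \left(-89\right) = \left(22 + m\right) \left(-89\right) = -1958 - 89 m$)
$-22171 + s{\left(-169,82 \right)} = -22171 - 9256 = -31427$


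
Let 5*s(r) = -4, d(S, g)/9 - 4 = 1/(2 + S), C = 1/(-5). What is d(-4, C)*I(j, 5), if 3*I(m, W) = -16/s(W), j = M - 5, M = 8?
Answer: 210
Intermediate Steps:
C = -1/5 ≈ -0.20000
d(S, g) = 36 + 9/(2 + S)
s(r) = -4/5 (s(r) = (1/5)*(-4) = -4/5)
j = 3 (j = 8 - 5 = 3)
I(m, W) = 20/3 (I(m, W) = (-16/(-4/5))/3 = (-16*(-5/4))/3 = (1/3)*20 = 20/3)
d(-4, C)*I(j, 5) = (9*(9 + 4*(-4))/(2 - 4))*(20/3) = (9*(9 - 16)/(-2))*(20/3) = (9*(-1/2)*(-7))*(20/3) = (63/2)*(20/3) = 210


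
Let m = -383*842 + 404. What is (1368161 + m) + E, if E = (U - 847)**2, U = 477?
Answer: 1182979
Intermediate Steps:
m = -322082 (m = -322486 + 404 = -322082)
E = 136900 (E = (477 - 847)**2 = (-370)**2 = 136900)
(1368161 + m) + E = (1368161 - 322082) + 136900 = 1046079 + 136900 = 1182979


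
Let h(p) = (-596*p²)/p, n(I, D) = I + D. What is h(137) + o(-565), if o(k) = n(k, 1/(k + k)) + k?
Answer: -93543661/1130 ≈ -82782.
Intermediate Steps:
n(I, D) = D + I
h(p) = -596*p
o(k) = 1/(2*k) + 2*k (o(k) = (1/(k + k) + k) + k = (1/(2*k) + k) + k = (k + 1/(2*k)) + k = 1/(2*k) + 2*k)
h(137) + o(-565) = -596*137 + ((½)/(-565) + 2*(-565)) = -81652 + ((½)*(-1/565) - 1130) = -81652 + (-1/1130 - 1130) = -81652 - 1276901/1130 = -93543661/1130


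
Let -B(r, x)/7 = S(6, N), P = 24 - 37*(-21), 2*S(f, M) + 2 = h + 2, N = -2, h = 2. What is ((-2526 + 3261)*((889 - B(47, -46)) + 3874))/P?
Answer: 389550/89 ≈ 4377.0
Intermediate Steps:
S(f, M) = 1 (S(f, M) = -1 + (2 + 2)/2 = -1 + (1/2)*4 = -1 + 2 = 1)
P = 801 (P = 24 + 777 = 801)
B(r, x) = -7 (B(r, x) = -7*1 = -7)
((-2526 + 3261)*((889 - B(47, -46)) + 3874))/P = ((-2526 + 3261)*((889 - 1*(-7)) + 3874))/801 = (735*((889 + 7) + 3874))*(1/801) = (735*(896 + 3874))*(1/801) = (735*4770)*(1/801) = 3505950*(1/801) = 389550/89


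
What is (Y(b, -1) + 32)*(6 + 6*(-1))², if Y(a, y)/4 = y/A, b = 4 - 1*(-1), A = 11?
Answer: 0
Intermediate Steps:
b = 5 (b = 4 + 1 = 5)
Y(a, y) = 4*y/11 (Y(a, y) = 4*(y/11) = 4*y/11)
(Y(b, -1) + 32)*(6 + 6*(-1))² = ((4/11)*(-1) + 32)*(6 + 6*(-1))² = (-4/11 + 32)*(6 - 6)² = (348/11)*0² = (348/11)*0 = 0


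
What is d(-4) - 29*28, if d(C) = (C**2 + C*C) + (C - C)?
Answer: -780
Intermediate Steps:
d(C) = 2*C**2 (d(C) = (C**2 + C**2) + 0 = 2*C**2 + 0 = 2*C**2)
d(-4) - 29*28 = 2*(-4)**2 - 29*28 = 2*16 - 812 = 32 - 812 = -780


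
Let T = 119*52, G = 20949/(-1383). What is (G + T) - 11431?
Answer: -2424006/461 ≈ -5258.1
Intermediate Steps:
G = -6983/461 (G = 20949*(-1/1383) = -6983/461 ≈ -15.148)
T = 6188
(G + T) - 11431 = (-6983/461 + 6188) - 11431 = 2845685/461 - 11431 = -2424006/461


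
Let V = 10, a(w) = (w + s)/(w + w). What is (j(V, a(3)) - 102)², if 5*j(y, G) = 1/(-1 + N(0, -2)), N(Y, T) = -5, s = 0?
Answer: 9369721/900 ≈ 10411.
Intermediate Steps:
a(w) = ½ (a(w) = (w + 0)/(w + w) = w/((2*w)) = w*(1/(2*w)) = ½)
j(y, G) = -1/30 (j(y, G) = 1/(5*(-1 - 5)) = (⅕)/(-6) = (⅕)*(-⅙) = -1/30)
(j(V, a(3)) - 102)² = (-1/30 - 102)² = (-3061/30)² = 9369721/900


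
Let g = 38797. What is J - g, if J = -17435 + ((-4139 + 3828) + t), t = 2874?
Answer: -53669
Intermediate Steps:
J = -14872 (J = -17435 + ((-4139 + 3828) + 2874) = -17435 + (-311 + 2874) = -17435 + 2563 = -14872)
J - g = -14872 - 1*38797 = -14872 - 38797 = -53669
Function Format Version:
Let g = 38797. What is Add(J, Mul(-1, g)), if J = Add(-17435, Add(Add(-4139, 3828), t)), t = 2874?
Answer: -53669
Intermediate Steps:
J = -14872 (J = Add(-17435, Add(Add(-4139, 3828), 2874)) = Add(-17435, Add(-311, 2874)) = Add(-17435, 2563) = -14872)
Add(J, Mul(-1, g)) = Add(-14872, Mul(-1, 38797)) = Add(-14872, -38797) = -53669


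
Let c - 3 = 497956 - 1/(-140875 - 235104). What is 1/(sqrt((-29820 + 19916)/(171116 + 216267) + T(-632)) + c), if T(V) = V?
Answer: 13634252273967956535467/6789298645434104172755872106 - 141360208441*I*sqrt(23711322173170)/6789298645434104172755872106 ≈ 2.0082e-6 - 1.0139e-10*I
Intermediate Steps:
c = 187222126862/375979 (c = 3 + (497956 - 1/(-140875 - 235104)) = 3 + (497956 - 1/(-375979)) = 3 + (497956 - 1*(-1/375979)) = 3 + (497956 + 1/375979) = 3 + 187220998925/375979 = 187222126862/375979 ≈ 4.9796e+5)
1/(sqrt((-29820 + 19916)/(171116 + 216267) + T(-632)) + c) = 1/(sqrt((-29820 + 19916)/(171116 + 216267) - 632) + 187222126862/375979) = 1/(sqrt(-9904/387383 - 632) + 187222126862/375979) = 1/(sqrt(-244835960/387383) + 187222126862/375979) = 1/(2*I*sqrt(23711322173170)/387383 + 187222126862/375979) = 1/(187222126862/375979 + 2*I*sqrt(23711322173170)/387383)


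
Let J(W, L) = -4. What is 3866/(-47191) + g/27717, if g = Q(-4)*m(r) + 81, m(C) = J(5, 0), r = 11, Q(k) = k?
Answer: -102576395/1307992947 ≈ -0.078423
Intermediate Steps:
m(C) = -4
g = 97 (g = -4*(-4) + 81 = 16 + 81 = 97)
3866/(-47191) + g/27717 = 3866/(-47191) + 97/27717 = 3866*(-1/47191) + 97*(1/27717) = -3866/47191 + 97/27717 = -102576395/1307992947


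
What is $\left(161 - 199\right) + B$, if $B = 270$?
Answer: $232$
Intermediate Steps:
$\left(161 - 199\right) + B = \left(161 - 199\right) + 270 = -38 + 270 = 232$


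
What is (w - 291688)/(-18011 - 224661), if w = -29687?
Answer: 321375/242672 ≈ 1.3243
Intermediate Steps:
(w - 291688)/(-18011 - 224661) = (-29687 - 291688)/(-18011 - 224661) = -321375/(-242672) = -321375*(-1/242672) = 321375/242672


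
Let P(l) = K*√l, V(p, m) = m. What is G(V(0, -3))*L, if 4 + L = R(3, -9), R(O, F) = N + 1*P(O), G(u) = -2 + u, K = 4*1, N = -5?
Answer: 45 - 20*√3 ≈ 10.359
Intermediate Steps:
K = 4
P(l) = 4*√l
R(O, F) = -5 + 4*√O (R(O, F) = -5 + 1*(4*√O) = -5 + 4*√O)
L = -9 + 4*√3 (L = -4 + (-5 + 4*√3) = -9 + 4*√3 ≈ -2.0718)
G(V(0, -3))*L = (-2 - 3)*(-9 + 4*√3) = -5*(-9 + 4*√3) = 45 - 20*√3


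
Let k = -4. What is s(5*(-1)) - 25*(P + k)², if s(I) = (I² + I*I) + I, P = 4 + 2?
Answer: -55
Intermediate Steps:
P = 6
s(I) = I + 2*I² (s(I) = (I² + I²) + I = 2*I² + I = I + 2*I²)
s(5*(-1)) - 25*(P + k)² = (5*(-1))*(1 + 2*(5*(-1))) - 25*(6 - 4)² = -5*(1 + 2*(-5)) - 25*2² = -5*(1 - 10) - 25*4 = -5*(-9) - 100 = 45 - 100 = -55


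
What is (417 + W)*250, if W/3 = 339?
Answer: 358500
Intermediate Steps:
W = 1017 (W = 3*339 = 1017)
(417 + W)*250 = (417 + 1017)*250 = 1434*250 = 358500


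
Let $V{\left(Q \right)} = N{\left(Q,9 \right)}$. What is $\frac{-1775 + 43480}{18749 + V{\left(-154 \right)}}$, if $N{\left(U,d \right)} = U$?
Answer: $\frac{8341}{3719} \approx 2.2428$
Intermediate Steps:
$V{\left(Q \right)} = Q$
$\frac{-1775 + 43480}{18749 + V{\left(-154 \right)}} = \frac{-1775 + 43480}{18749 - 154} = \frac{41705}{18595} = 41705 \cdot \frac{1}{18595} = \frac{8341}{3719}$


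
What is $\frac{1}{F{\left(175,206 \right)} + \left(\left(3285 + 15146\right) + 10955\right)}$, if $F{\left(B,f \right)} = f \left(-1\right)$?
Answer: $\frac{1}{29180} \approx 3.427 \cdot 10^{-5}$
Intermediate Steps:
$F{\left(B,f \right)} = - f$
$\frac{1}{F{\left(175,206 \right)} + \left(\left(3285 + 15146\right) + 10955\right)} = \frac{1}{\left(-1\right) 206 + \left(\left(3285 + 15146\right) + 10955\right)} = \frac{1}{-206 + \left(18431 + 10955\right)} = \frac{1}{-206 + 29386} = \frac{1}{29180}$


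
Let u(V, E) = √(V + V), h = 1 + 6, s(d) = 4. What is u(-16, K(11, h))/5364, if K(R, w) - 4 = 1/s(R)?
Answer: I*√2/1341 ≈ 0.0010546*I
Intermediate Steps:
h = 7
K(R, w) = 17/4 (K(R, w) = 4 + 1/4 = 4 + ¼ = 17/4)
u(V, E) = √2*√V (u(V, E) = √(2*V) = √2*√V)
u(-16, K(11, h))/5364 = (√2*√(-16))/5364 = (√2*(4*I))*(1/5364) = (4*I*√2)*(1/5364) = I*√2/1341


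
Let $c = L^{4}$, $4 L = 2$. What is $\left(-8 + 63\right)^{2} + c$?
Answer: $\frac{48401}{16} \approx 3025.1$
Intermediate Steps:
$L = \frac{1}{2}$ ($L = \frac{1}{4} \cdot 2 = \frac{1}{2} \approx 0.5$)
$c = \frac{1}{16}$ ($c = \left(\frac{1}{2}\right)^{4} = \frac{1}{16} \approx 0.0625$)
$\left(-8 + 63\right)^{2} + c = \left(-8 + 63\right)^{2} + \frac{1}{16} = 55^{2} + \frac{1}{16} = 3025 + \frac{1}{16} = \frac{48401}{16}$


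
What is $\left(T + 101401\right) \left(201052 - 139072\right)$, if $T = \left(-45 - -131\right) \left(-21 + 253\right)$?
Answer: $7521458940$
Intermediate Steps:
$T = 19952$ ($T = \left(-45 + 131\right) 232 = 86 \cdot 232 = 19952$)
$\left(T + 101401\right) \left(201052 - 139072\right) = \left(19952 + 101401\right) \left(201052 - 139072\right) = 121353 \cdot 61980 = 7521458940$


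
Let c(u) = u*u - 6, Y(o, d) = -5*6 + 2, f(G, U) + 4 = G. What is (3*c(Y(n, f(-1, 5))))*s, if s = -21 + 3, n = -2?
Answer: -42012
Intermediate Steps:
f(G, U) = -4 + G
Y(o, d) = -28 (Y(o, d) = -30 + 2 = -28)
c(u) = -6 + u**2 (c(u) = u**2 - 6 = -6 + u**2)
s = -18
(3*c(Y(n, f(-1, 5))))*s = (3*(-6 + (-28)**2))*(-18) = (3*(-6 + 784))*(-18) = (3*778)*(-18) = 2334*(-18) = -42012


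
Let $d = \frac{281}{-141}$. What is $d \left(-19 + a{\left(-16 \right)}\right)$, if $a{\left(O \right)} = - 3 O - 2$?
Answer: $- \frac{2529}{47} \approx -53.809$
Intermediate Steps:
$d = - \frac{281}{141}$ ($d = 281 \left(- \frac{1}{141}\right) = - \frac{281}{141} \approx -1.9929$)
$a{\left(O \right)} = -2 - 3 O$
$d \left(-19 + a{\left(-16 \right)}\right) = - \frac{281 \left(-19 - -46\right)}{141} = - \frac{281 \left(-19 + \left(-2 + 48\right)\right)}{141} = - \frac{281 \left(-19 + 46\right)}{141} = \left(- \frac{281}{141}\right) 27 = - \frac{2529}{47}$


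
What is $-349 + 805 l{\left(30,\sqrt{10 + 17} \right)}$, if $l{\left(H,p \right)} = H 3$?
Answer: $72101$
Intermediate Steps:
$l{\left(H,p \right)} = 3 H$
$-349 + 805 l{\left(30,\sqrt{10 + 17} \right)} = -349 + 805 \cdot 3 \cdot 30 = -349 + 805 \cdot 90 = -349 + 72450 = 72101$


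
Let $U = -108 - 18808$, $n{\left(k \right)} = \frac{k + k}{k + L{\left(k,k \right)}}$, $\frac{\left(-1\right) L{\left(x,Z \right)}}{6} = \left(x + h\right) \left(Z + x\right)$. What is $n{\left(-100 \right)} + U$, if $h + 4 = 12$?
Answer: $- \frac{20902178}{1105} \approx -18916.0$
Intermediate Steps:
$h = 8$ ($h = -4 + 12 = 8$)
$L{\left(x,Z \right)} = - 6 \left(8 + x\right) \left(Z + x\right)$ ($L{\left(x,Z \right)} = - 6 \left(x + 8\right) \left(Z + x\right) = - 6 \left(8 + x\right) \left(Z + x\right)$)
$n{\left(k \right)} = \frac{2 k}{- 95 k - 12 k^{2}}$ ($n{\left(k \right)} = \frac{k + k}{k - \left(6 k^{2} + 96 k + 6 k k\right)} = \frac{2 k}{k - \left(12 k^{2} + 96 k\right)} = \frac{2 k}{- 95 k - 12 k^{2}}$)
$U = -18916$
$n{\left(-100 \right)} + U = - \frac{2}{95 + 12 \left(-100\right)} - 18916 = - \frac{2}{95 - 1200} - 18916 = - \frac{2}{-1105} - 18916 = \left(-2\right) \left(- \frac{1}{1105}\right) - 18916 = \frac{2}{1105} - 18916 = - \frac{20902178}{1105}$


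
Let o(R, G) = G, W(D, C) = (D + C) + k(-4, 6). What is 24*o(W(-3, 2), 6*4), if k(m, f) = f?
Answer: 576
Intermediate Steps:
W(D, C) = 6 + C + D (W(D, C) = (D + C) + 6 = (C + D) + 6 = 6 + C + D)
24*o(W(-3, 2), 6*4) = 24*(6*4) = 24*24 = 576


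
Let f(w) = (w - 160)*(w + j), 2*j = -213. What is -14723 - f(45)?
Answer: -43591/2 ≈ -21796.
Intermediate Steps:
j = -213/2 (j = (½)*(-213) = -213/2 ≈ -106.50)
f(w) = (-160 + w)*(-213/2 + w) (f(w) = (w - 160)*(w - 213/2) = (-160 + w)*(-213/2 + w))
-14723 - f(45) = -14723 - (17040 + 45² - 533/2*45) = -14723 - (17040 + 2025 - 23985/2) = -14723 - 1*14145/2 = -14723 - 14145/2 = -43591/2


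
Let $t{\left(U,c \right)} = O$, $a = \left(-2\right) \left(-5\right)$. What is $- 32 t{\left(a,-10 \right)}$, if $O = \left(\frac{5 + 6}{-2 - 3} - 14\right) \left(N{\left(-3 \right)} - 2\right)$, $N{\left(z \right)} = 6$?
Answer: $\frac{10368}{5} \approx 2073.6$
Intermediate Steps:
$a = 10$
$O = - \frac{324}{5}$ ($O = \left(\frac{5 + 6}{-2 - 3} - 14\right) \left(6 - 2\right) = \left(\frac{11}{-5} - 14\right) 4 = \left(11 \left(- \frac{1}{5}\right) - 14\right) 4 = \left(- \frac{11}{5} - 14\right) 4 = \left(- \frac{81}{5}\right) 4 = - \frac{324}{5} \approx -64.8$)
$t{\left(U,c \right)} = - \frac{324}{5}$
$- 32 t{\left(a,-10 \right)} = \left(-32\right) \left(- \frac{324}{5}\right) = \frac{10368}{5}$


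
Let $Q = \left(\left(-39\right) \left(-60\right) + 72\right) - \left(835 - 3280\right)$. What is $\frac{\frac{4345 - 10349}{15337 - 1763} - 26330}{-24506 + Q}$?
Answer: $\frac{178704712}{133357763} \approx 1.34$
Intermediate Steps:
$Q = 4857$ ($Q = \left(2340 + 72\right) - -2445 = 2412 + 2445 = 4857$)
$\frac{\frac{4345 - 10349}{15337 - 1763} - 26330}{-24506 + Q} = \frac{\frac{4345 - 10349}{15337 - 1763} - 26330}{-24506 + 4857} = \frac{- \frac{6004}{13574} - 26330}{-19649} = \left(\left(-6004\right) \frac{1}{13574} - 26330\right) \left(- \frac{1}{19649}\right) = \left(- \frac{3002}{6787} - 26330\right) \left(- \frac{1}{19649}\right) = \left(- \frac{178704712}{6787}\right) \left(- \frac{1}{19649}\right) = \frac{178704712}{133357763}$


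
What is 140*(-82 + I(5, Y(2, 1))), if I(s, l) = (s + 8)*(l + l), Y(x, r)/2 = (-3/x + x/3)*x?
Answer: -70840/3 ≈ -23613.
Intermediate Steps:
Y(x, r) = 2*x*(-3/x + x/3) (Y(x, r) = 2*((-3/x + x/3)*x) = 2*(x*(-3/x + x/3)) = 2*x*(-3/x + x/3))
I(s, l) = 2*l*(8 + s) (I(s, l) = (8 + s)*(2*l) = 2*l*(8 + s))
140*(-82 + I(5, Y(2, 1))) = 140*(-82 + 2*(-6 + (⅔)*2²)*(8 + 5)) = 140*(-82 + 2*(-6 + (⅔)*4)*13) = 140*(-82 + 2*(-6 + 8/3)*13) = 140*(-82 + 2*(-10/3)*13) = 140*(-82 - 260/3) = 140*(-506/3) = -70840/3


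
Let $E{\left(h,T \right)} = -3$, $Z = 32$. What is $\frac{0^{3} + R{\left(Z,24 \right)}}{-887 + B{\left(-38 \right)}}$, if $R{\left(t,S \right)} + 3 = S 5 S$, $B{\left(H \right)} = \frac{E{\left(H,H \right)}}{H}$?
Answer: $- \frac{109326}{33703} \approx -3.2438$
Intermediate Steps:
$B{\left(H \right)} = - \frac{3}{H}$
$R{\left(t,S \right)} = -3 + 5 S^{2}$ ($R{\left(t,S \right)} = -3 + S 5 S = -3 + 5 S S = -3 + 5 S^{2}$)
$\frac{0^{3} + R{\left(Z,24 \right)}}{-887 + B{\left(-38 \right)}} = \frac{0^{3} - \left(3 - 5 \cdot 24^{2}\right)}{-887 - \frac{3}{-38}} = \frac{0 + \left(-3 + 5 \cdot 576\right)}{-887 - - \frac{3}{38}} = \frac{0 + \left(-3 + 2880\right)}{-887 + \frac{3}{38}} = \frac{0 + 2877}{- \frac{33703}{38}} = 2877 \left(- \frac{38}{33703}\right) = - \frac{109326}{33703}$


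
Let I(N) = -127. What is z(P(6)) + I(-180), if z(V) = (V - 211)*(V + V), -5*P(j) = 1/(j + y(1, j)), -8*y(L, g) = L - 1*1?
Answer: -50819/450 ≈ -112.93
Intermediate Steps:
y(L, g) = ⅛ - L/8 (y(L, g) = -(L - 1*1)/8 = -(L - 1)/8 = -(-1 + L)/8 = ⅛ - L/8)
P(j) = -1/(5*j) (P(j) = -1/(5*(j + (⅛ - ⅛*1))) = -1/(5*(j + (⅛ - ⅛))) = -1/(5*(j + 0)) = -1/(5*j))
z(V) = 2*V*(-211 + V) (z(V) = (-211 + V)*(2*V) = 2*V*(-211 + V))
z(P(6)) + I(-180) = 2*(-⅕/6)*(-211 - ⅕/6) - 127 = 2*(-⅕*⅙)*(-211 - ⅕*⅙) - 127 = 2*(-1/30)*(-211 - 1/30) - 127 = 2*(-1/30)*(-6331/30) - 127 = 6331/450 - 127 = -50819/450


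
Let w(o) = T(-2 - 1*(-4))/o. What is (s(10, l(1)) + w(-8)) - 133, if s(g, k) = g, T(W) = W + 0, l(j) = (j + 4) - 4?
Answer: -493/4 ≈ -123.25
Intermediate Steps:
l(j) = j (l(j) = (4 + j) - 4 = j)
T(W) = W
w(o) = 2/o (w(o) = (-2 - 1*(-4))/o = (-2 + 4)/o = 2/o)
(s(10, l(1)) + w(-8)) - 133 = (10 + 2/(-8)) - 133 = (10 + 2*(-1/8)) - 133 = (10 - 1/4) - 133 = 39/4 - 133 = -493/4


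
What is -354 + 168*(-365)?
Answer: -61674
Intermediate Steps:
-354 + 168*(-365) = -354 - 61320 = -61674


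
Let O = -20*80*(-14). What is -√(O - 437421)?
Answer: -I*√415021 ≈ -644.22*I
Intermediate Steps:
O = 22400 (O = -1600*(-14) = 22400)
-√(O - 437421) = -√(22400 - 437421) = -√(-415021) = -I*√415021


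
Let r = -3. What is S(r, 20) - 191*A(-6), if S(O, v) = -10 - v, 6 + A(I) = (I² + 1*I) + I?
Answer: -3468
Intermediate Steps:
A(I) = -6 + I² + 2*I (A(I) = -6 + ((I² + 1*I) + I) = -6 + ((I² + I) + I) = -6 + ((I + I²) + I) = -6 + (I² + 2*I) = -6 + I² + 2*I)
S(r, 20) - 191*A(-6) = (-10 - 1*20) - 191*(-6 + (-6)² + 2*(-6)) = (-10 - 20) - 191*(-6 + 36 - 12) = -30 - 191*18 = -30 - 3438 = -3468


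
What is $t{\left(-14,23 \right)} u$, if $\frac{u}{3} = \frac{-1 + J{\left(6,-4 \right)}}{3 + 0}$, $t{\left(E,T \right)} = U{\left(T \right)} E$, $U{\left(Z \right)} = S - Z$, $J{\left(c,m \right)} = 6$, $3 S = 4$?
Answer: $\frac{4550}{3} \approx 1516.7$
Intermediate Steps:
$S = \frac{4}{3}$ ($S = \frac{1}{3} \cdot 4 = \frac{4}{3} \approx 1.3333$)
$U{\left(Z \right)} = \frac{4}{3} - Z$
$t{\left(E,T \right)} = E \left(\frac{4}{3} - T\right)$ ($t{\left(E,T \right)} = \left(\frac{4}{3} - T\right) E = E \left(\frac{4}{3} - T\right)$)
$u = 5$ ($u = 3 \frac{-1 + 6}{3 + 0} = 3 \cdot \frac{5}{3} = 5$)
$t{\left(-14,23 \right)} u = \frac{1}{3} \left(-14\right) \left(4 - 69\right) 5 = \frac{1}{3} \left(-14\right) \left(-65\right) 5 = \frac{910}{3} \cdot 5 = \frac{4550}{3}$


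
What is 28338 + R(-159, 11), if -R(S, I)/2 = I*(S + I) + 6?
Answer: 31582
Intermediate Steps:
R(S, I) = -12 - 2*I*(I + S) (R(S, I) = -2*(I*(S + I) + 6) = -2*(I*(I + S) + 6) = -2*(6 + I*(I + S)) = -12 - 2*I*(I + S))
28338 + R(-159, 11) = 28338 + (-12 - 2*11² - 2*11*(-159)) = 28338 + (-12 - 2*121 + 3498) = 28338 + (-12 - 242 + 3498) = 28338 + 3244 = 31582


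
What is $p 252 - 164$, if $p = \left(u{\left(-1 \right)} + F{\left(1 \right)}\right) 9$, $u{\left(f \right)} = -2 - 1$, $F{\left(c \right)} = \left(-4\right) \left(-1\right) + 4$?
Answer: $11176$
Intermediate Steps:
$F{\left(c \right)} = 8$ ($F{\left(c \right)} = 4 + 4 = 8$)
$u{\left(f \right)} = -3$
$p = 45$ ($p = \left(-3 + 8\right) 9 = 5 \cdot 9 = 45$)
$p 252 - 164 = 45 \cdot 252 - 164 = 11340 - 164 = 11176$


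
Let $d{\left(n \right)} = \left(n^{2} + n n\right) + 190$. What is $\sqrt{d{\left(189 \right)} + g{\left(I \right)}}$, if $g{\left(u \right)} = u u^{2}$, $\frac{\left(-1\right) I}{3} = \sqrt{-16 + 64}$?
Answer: $4 \sqrt{4477 - 324 \sqrt{3}} \approx 250.31$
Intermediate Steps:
$I = - 12 \sqrt{3}$ ($I = - 3 \sqrt{-16 + 64} = - 3 \sqrt{48} = - 3 \cdot 4 \sqrt{3} = - 12 \sqrt{3} \approx -20.785$)
$d{\left(n \right)} = 190 + 2 n^{2}$ ($d{\left(n \right)} = \left(n^{2} + n^{2}\right) + 190 = 2 n^{2} + 190 = 190 + 2 n^{2}$)
$g{\left(u \right)} = u^{3}$
$\sqrt{d{\left(189 \right)} + g{\left(I \right)}} = \sqrt{\left(190 + 2 \cdot 189^{2}\right) + \left(- 12 \sqrt{3}\right)^{3}} = \sqrt{\left(190 + 2 \cdot 35721\right) - 5184 \sqrt{3}} = \sqrt{\left(190 + 71442\right) - 5184 \sqrt{3}} = \sqrt{71632 - 5184 \sqrt{3}}$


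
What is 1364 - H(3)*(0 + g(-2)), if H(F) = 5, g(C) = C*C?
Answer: 1344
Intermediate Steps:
g(C) = C²
1364 - H(3)*(0 + g(-2)) = 1364 - 5*(0 + (-2)²) = 1364 - 5*(0 + 4) = 1364 - 5*4 = 1364 - 1*20 = 1364 - 20 = 1344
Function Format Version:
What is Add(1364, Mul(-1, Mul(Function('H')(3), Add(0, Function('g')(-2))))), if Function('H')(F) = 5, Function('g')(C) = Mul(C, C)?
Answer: 1344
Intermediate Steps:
Function('g')(C) = Pow(C, 2)
Add(1364, Mul(-1, Mul(Function('H')(3), Add(0, Function('g')(-2))))) = Add(1364, Mul(-1, Mul(5, Add(0, Pow(-2, 2))))) = Add(1364, Mul(-1, Mul(5, Add(0, 4)))) = Add(1364, Mul(-1, Mul(5, 4))) = Add(1364, Mul(-1, 20)) = Add(1364, -20) = 1344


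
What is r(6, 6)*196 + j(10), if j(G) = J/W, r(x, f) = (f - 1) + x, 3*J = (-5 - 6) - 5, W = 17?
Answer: 109940/51 ≈ 2155.7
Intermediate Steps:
J = -16/3 (J = ((-5 - 6) - 5)/3 = (-11 - 5)/3 = (1/3)*(-16) = -16/3 ≈ -5.3333)
r(x, f) = -1 + f + x (r(x, f) = (-1 + f) + x = -1 + f + x)
j(G) = -16/51 (j(G) = -16/3/17 = -16/3*1/17 = -16/51)
r(6, 6)*196 + j(10) = (-1 + 6 + 6)*196 - 16/51 = 11*196 - 16/51 = 2156 - 16/51 = 109940/51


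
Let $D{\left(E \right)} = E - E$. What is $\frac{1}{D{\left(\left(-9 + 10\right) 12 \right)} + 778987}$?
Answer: $\frac{1}{778987} \approx 1.2837 \cdot 10^{-6}$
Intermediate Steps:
$D{\left(E \right)} = 0$
$\frac{1}{D{\left(\left(-9 + 10\right) 12 \right)} + 778987} = \frac{1}{0 + 778987} = \frac{1}{778987}$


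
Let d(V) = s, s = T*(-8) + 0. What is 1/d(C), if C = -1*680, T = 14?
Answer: -1/112 ≈ -0.0089286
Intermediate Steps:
s = -112 (s = 14*(-8) + 0 = -112 + 0 = -112)
C = -680
d(V) = -112
1/d(C) = 1/(-112) = -1/112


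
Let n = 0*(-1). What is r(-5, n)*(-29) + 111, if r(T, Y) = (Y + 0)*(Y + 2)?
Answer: 111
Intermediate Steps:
n = 0
r(T, Y) = Y*(2 + Y)
r(-5, n)*(-29) + 111 = (0*(2 + 0))*(-29) + 111 = (0*2)*(-29) + 111 = 0*(-29) + 111 = 0 + 111 = 111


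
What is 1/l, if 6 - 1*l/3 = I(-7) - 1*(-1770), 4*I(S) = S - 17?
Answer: -1/5274 ≈ -0.00018961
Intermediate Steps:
I(S) = -17/4 + S/4 (I(S) = (S - 17)/4 = (-17 + S)/4 = -17/4 + S/4)
l = -5274 (l = 18 - 3*((-17/4 + (¼)*(-7)) - 1*(-1770)) = 18 - 3*((-17/4 - 7/4) + 1770) = 18 - 3*(-6 + 1770) = 18 - 3*1764 = 18 - 5292 = -5274)
1/l = 1/(-5274) = -1/5274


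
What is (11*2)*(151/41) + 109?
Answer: 7791/41 ≈ 190.02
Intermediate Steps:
(11*2)*(151/41) + 109 = 22*(151*(1/41)) + 109 = 22*(151/41) + 109 = 3322/41 + 109 = 7791/41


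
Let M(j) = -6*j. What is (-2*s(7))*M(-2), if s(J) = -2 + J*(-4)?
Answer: 720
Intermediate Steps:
s(J) = -2 - 4*J
M(j) = -6*j
(-2*s(7))*M(-2) = (-2*(-2 - 4*7))*(-6*(-2)) = -2*(-2 - 28)*12 = -2*(-30)*12 = 60*12 = 720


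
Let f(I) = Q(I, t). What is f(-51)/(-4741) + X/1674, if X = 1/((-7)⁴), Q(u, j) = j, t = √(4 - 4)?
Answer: 1/4019274 ≈ 2.4880e-7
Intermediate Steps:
t = 0 (t = √0 = 0)
f(I) = 0
X = 1/2401 ≈ 0.00041649
f(-51)/(-4741) + X/1674 = 0/(-4741) + (1/2401)/1674 = 0*(-1/4741) + (1/2401)*(1/1674) = 0 + 1/4019274 = 1/4019274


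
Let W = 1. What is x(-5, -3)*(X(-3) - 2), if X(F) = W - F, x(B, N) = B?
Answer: -10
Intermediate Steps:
X(F) = 1 - F
x(-5, -3)*(X(-3) - 2) = -5*((1 - 1*(-3)) - 2) = -5*((1 + 3) - 2) = -5*(4 - 2) = -5*2 = -10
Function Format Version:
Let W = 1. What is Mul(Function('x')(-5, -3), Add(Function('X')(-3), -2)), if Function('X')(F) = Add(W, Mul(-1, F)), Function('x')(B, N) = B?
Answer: -10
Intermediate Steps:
Function('X')(F) = Add(1, Mul(-1, F))
Mul(Function('x')(-5, -3), Add(Function('X')(-3), -2)) = Mul(-5, Add(Add(1, Mul(-1, -3)), -2)) = Mul(-5, Add(Add(1, 3), -2)) = Mul(-5, Add(4, -2)) = Mul(-5, 2) = -10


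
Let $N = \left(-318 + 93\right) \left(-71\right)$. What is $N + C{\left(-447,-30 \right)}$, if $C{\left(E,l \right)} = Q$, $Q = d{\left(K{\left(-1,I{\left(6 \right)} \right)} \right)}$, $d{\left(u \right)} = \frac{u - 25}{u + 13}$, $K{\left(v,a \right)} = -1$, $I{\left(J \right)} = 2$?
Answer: $\frac{95837}{6} \approx 15973.0$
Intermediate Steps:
$d{\left(u \right)} = \frac{-25 + u}{13 + u}$
$N = 15975$ ($N = \left(-225\right) \left(-71\right) = 15975$)
$Q = - \frac{13}{6}$ ($Q = \frac{-25 - 1}{13 - 1} = \frac{1}{12} \left(-26\right) = - \frac{13}{6} \approx -2.1667$)
$C{\left(E,l \right)} = - \frac{13}{6}$
$N + C{\left(-447,-30 \right)} = 15975 - \frac{13}{6} = \frac{95837}{6}$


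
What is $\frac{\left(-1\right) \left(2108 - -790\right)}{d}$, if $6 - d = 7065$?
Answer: $\frac{966}{2353} \approx 0.41054$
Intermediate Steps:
$d = -7059$ ($d = 6 - 7065 = -7059$)
$\frac{\left(-1\right) \left(2108 - -790\right)}{d} = \frac{\left(-1\right) \left(2108 - -790\right)}{-7059} = - (2108 + 790) \left(- \frac{1}{7059}\right) = \left(-1\right) 2898 \left(- \frac{1}{7059}\right) = \left(-2898\right) \left(- \frac{1}{7059}\right) = \frac{966}{2353}$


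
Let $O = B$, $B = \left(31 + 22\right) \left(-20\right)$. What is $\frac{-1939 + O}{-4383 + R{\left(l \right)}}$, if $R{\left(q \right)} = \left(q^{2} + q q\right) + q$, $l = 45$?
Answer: $\frac{2999}{288} \approx 10.413$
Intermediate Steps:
$B = -1060$ ($B = 53 \left(-20\right) = -1060$)
$O = -1060$
$R{\left(q \right)} = q + 2 q^{2}$ ($R{\left(q \right)} = \left(q^{2} + q^{2}\right) + q = 2 q^{2} + q = q + 2 q^{2}$)
$\frac{-1939 + O}{-4383 + R{\left(l \right)}} = \frac{-1939 - 1060}{-4383 + 45 \left(1 + 2 \cdot 45\right)} = - \frac{2999}{-4383 + 45 \left(1 + 90\right)} = - \frac{2999}{-4383 + 45 \cdot 91} = - \frac{2999}{-4383 + 4095} = - \frac{2999}{-288} = \left(-2999\right) \left(- \frac{1}{288}\right) = \frac{2999}{288}$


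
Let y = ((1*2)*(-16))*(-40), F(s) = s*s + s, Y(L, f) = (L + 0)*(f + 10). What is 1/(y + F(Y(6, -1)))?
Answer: 1/4250 ≈ 0.00023529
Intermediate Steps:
Y(L, f) = L*(10 + f)
F(s) = s + s² (F(s) = s² + s = s + s²)
y = 1280 (y = (2*(-16))*(-40) = -32*(-40) = 1280)
1/(y + F(Y(6, -1))) = 1/(1280 + (6*(10 - 1))*(1 + 6*(10 - 1))) = 1/(1280 + (6*9)*(1 + 6*9)) = 1/(1280 + 54*(1 + 54)) = 1/(1280 + 54*55) = 1/(1280 + 2970) = 1/4250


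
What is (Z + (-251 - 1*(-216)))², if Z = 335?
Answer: 90000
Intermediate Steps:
(Z + (-251 - 1*(-216)))² = (335 + (-251 - 1*(-216)))² = (335 + (-251 + 216))² = (335 - 35)² = 300² = 90000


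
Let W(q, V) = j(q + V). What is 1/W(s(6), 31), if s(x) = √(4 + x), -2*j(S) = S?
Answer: -62/951 + 2*√10/951 ≈ -0.058544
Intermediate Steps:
j(S) = -S/2
W(q, V) = -V/2 - q/2 (W(q, V) = -(q + V)/2 = -(V + q)/2 = -V/2 - q/2)
1/W(s(6), 31) = 1/(-½*31 - √(4 + 6)/2) = 1/(-31/2 - √10/2)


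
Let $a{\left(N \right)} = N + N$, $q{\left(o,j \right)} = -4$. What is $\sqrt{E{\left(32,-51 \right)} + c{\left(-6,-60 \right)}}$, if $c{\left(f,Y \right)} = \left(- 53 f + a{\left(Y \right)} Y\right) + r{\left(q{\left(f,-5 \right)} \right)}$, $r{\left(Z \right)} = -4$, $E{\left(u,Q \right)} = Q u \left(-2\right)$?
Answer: $\sqrt{10778} \approx 103.82$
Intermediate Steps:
$E{\left(u,Q \right)} = - 2 Q u$
$a{\left(N \right)} = 2 N$
$c{\left(f,Y \right)} = -4 - 53 f + 2 Y^{2}$ ($c{\left(f,Y \right)} = \left(- 53 f + 2 Y Y\right) - 4 = \left(- 53 f + 2 Y^{2}\right) - 4 = -4 - 53 f + 2 Y^{2}$)
$\sqrt{E{\left(32,-51 \right)} + c{\left(-6,-60 \right)}} = \sqrt{\left(-2\right) \left(-51\right) 32 - \left(-314 - 7200\right)} = \sqrt{3264 + \left(-4 + 318 + 2 \cdot 3600\right)} = \sqrt{3264 + \left(-4 + 318 + 7200\right)} = \sqrt{3264 + 7514} = \sqrt{10778}$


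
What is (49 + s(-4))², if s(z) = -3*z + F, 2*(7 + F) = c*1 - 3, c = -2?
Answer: 10609/4 ≈ 2652.3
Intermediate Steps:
F = -19/2 (F = -7 + (-2*1 - 3)/2 = -7 + (-2 - 3)/2 = -7 + (½)*(-5) = -7 - 5/2 = -19/2 ≈ -9.5000)
s(z) = -19/2 - 3*z (s(z) = -3*z - 19/2 = -19/2 - 3*z)
(49 + s(-4))² = (49 + (-19/2 - 3*(-4)))² = (49 + (-19/2 + 12))² = (49 + 5/2)² = (103/2)² = 10609/4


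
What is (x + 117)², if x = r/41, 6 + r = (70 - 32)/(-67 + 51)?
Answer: 1467579481/107584 ≈ 13641.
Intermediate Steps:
r = -67/8 (r = -6 + (70 - 32)/(-67 + 51) = -6 + 38/(-16) = -6 + 38*(-1/16) = -6 - 19/8 = -67/8 ≈ -8.3750)
x = -67/328 (x = -67/8/41 = -67/8*1/41 = -67/328 ≈ -0.20427)
(x + 117)² = (-67/328 + 117)² = (38309/328)² = 1467579481/107584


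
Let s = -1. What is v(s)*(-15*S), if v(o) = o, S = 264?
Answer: 3960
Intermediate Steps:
v(s)*(-15*S) = -(-15)*264 = -1*(-3960) = 3960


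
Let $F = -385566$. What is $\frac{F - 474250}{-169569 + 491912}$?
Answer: $- \frac{859816}{322343} \approx -2.6674$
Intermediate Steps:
$\frac{F - 474250}{-169569 + 491912} = \frac{-385566 - 474250}{-169569 + 491912} = - \frac{859816}{322343}$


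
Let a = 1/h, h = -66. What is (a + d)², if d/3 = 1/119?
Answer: 6241/61685316 ≈ 0.00010117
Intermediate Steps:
a = -1/66 (a = 1/(-66) = -1/66 ≈ -0.015152)
d = 3/119 ≈ 0.025210
(a + d)² = (-1/66 + 3/119)² = (79/7854)² = 6241/61685316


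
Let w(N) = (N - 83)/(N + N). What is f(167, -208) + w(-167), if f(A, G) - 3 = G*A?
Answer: -5800286/167 ≈ -34732.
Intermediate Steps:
w(N) = (-83 + N)/(2*N) (w(N) = (-83 + N)/((2*N)) = (-83 + N)*(1/(2*N)) = (-83 + N)/(2*N))
f(A, G) = 3 + A*G (f(A, G) = 3 + G*A = 3 + A*G)
f(167, -208) + w(-167) = (3 + 167*(-208)) + (1/2)*(-83 - 167)/(-167) = (3 - 34736) + (1/2)*(-1/167)*(-250) = -34733 + 125/167 = -5800286/167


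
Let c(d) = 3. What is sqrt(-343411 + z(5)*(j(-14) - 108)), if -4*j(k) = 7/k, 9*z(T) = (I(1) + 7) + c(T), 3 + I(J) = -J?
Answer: I*sqrt(12365385)/6 ≈ 586.07*I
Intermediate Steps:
I(J) = -3 - J
z(T) = 2/3 (z(T) = (((-3 - 1*1) + 7) + 3)/9 = (((-3 - 1) + 7) + 3)/9 = ((-4 + 7) + 3)/9 = (3 + 3)/9 = (1/9)*6 = 2/3)
j(k) = -7/(4*k)
sqrt(-343411 + z(5)*(j(-14) - 108)) = sqrt(-343411 + 2*(-7/4/(-14) - 108)/3) = sqrt(-343411 + 2*(-7/4*(-1/14) - 108)/3) = sqrt(-343411 + 2*(1/8 - 108)/3) = sqrt(-343411 + (2/3)*(-863/8)) = sqrt(-343411 - 863/12) = sqrt(-4121795/12) = I*sqrt(12365385)/6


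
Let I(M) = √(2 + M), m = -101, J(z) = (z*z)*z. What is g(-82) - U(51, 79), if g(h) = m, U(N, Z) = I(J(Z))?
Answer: -101 - √493041 ≈ -803.17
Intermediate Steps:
J(z) = z³ (J(z) = z²*z = z³)
U(N, Z) = √(2 + Z³)
g(h) = -101
g(-82) - U(51, 79) = -101 - √(2 + 79³) = -101 - √(2 + 493039) = -101 - √493041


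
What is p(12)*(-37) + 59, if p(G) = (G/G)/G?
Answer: 671/12 ≈ 55.917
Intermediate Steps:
p(G) = 1/G
p(12)*(-37) + 59 = -37/12 + 59 = 671/12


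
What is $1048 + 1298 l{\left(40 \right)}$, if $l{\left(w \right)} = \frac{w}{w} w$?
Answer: $52968$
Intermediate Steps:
$l{\left(w \right)} = w$ ($l{\left(w \right)} = 1 w = w$)
$1048 + 1298 l{\left(40 \right)} = 1048 + 1298 \cdot 40 = 1048 + 51920 = 52968$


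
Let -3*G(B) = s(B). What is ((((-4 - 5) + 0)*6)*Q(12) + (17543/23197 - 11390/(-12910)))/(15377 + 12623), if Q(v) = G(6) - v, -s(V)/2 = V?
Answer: 649315733/41926257800 ≈ 0.015487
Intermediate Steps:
s(V) = -2*V
G(B) = 2*B/3 (G(B) = -(-2)*B/3 = 2*B/3)
Q(v) = 4 - v (Q(v) = (⅔)*6 - v = 4 - v)
((((-4 - 5) + 0)*6)*Q(12) + (17543/23197 - 11390/(-12910)))/(15377 + 12623) = ((((-4 - 5) + 0)*6)*(4 - 1*12) + (17543/23197 - 11390/(-12910)))/(15377 + 12623) = (((-9 + 0)*6)*(4 - 12) + (17543*(1/23197) - 11390*(-1/12910)))/28000 = (-9*6*(-8) + (17543/23197 + 1139/1291))*(1/28000) = (-54*(-8) + 49069396/29947327)*(1/28000) = (432 + 49069396/29947327)*(1/28000) = (12986314660/29947327)*(1/28000) = 649315733/41926257800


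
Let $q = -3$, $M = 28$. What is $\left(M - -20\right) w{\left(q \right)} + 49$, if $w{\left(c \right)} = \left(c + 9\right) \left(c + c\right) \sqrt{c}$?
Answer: $49 - 1728 i \sqrt{3} \approx 49.0 - 2993.0 i$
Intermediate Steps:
$w{\left(c \right)} = 2 c^{\frac{3}{2}} \left(9 + c\right)$ ($w{\left(c \right)} = \left(9 + c\right) 2 c \sqrt{c} = 2 c \left(9 + c\right) \sqrt{c} = 2 c^{\frac{3}{2}} \left(9 + c\right)$)
$\left(M - -20\right) w{\left(q \right)} + 49 = \left(28 - -20\right) 2 \left(-3\right)^{\frac{3}{2}} \left(9 - 3\right) + 49 = \left(28 + 20\right) 2 \left(- 3 i \sqrt{3}\right) 6 + 49 = 48 \left(- 36 i \sqrt{3}\right) + 49 = - 1728 i \sqrt{3} + 49 = 49 - 1728 i \sqrt{3}$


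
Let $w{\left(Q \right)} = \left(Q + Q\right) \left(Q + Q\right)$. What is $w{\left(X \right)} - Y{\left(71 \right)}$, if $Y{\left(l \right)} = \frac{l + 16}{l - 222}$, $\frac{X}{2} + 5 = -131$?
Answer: $\frac{44686423}{151} \approx 2.9594 \cdot 10^{5}$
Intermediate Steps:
$X = -272$ ($X = -10 + 2 \left(-131\right) = -10 - 262 = -272$)
$w{\left(Q \right)} = 4 Q^{2}$ ($w{\left(Q \right)} = 2 Q 2 Q = 4 Q^{2}$)
$Y{\left(l \right)} = \frac{16 + l}{-222 + l}$
$w{\left(X \right)} - Y{\left(71 \right)} = 4 \left(-272\right)^{2} - \frac{16 + 71}{-222 + 71} = 4 \cdot 73984 - \frac{1}{-151} \cdot 87 = 295936 - \left(- \frac{1}{151}\right) 87 = 295936 - - \frac{87}{151} = 295936 + \frac{87}{151} = \frac{44686423}{151}$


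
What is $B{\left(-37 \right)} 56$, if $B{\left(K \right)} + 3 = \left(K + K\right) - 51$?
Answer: $-7168$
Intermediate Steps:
$B{\left(K \right)} = -54 + 2 K$ ($B{\left(K \right)} = -3 + \left(\left(K + K\right) - 51\right) = -3 + \left(2 K - 51\right) = -3 + \left(-51 + 2 K\right) = -54 + 2 K$)
$B{\left(-37 \right)} 56 = \left(-54 + 2 \left(-37\right)\right) 56 = \left(-54 - 74\right) 56 = \left(-128\right) 56 = -7168$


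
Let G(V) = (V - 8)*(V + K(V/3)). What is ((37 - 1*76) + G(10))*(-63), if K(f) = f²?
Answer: -203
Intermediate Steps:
G(V) = (-8 + V)*(V + V²/9) (G(V) = (V - 8)*(V + (V/3)²) = (-8 + V)*(V + (V*(⅓))²) = (-8 + V)*(V + (V/3)²) = (-8 + V)*(V + V²/9))
((37 - 1*76) + G(10))*(-63) = ((37 - 1*76) + (⅑)*10*(-72 + 10 + 10²))*(-63) = ((37 - 76) + (⅑)*10*(-72 + 10 + 100))*(-63) = (-39 + (⅑)*10*38)*(-63) = (-39 + 380/9)*(-63) = (29/9)*(-63) = -203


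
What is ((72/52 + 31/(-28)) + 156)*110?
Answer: 3128675/182 ≈ 17191.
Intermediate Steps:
((72/52 + 31/(-28)) + 156)*110 = ((72*(1/52) + 31*(-1/28)) + 156)*110 = ((18/13 - 31/28) + 156)*110 = (101/364 + 156)*110 = (56885/364)*110 = 3128675/182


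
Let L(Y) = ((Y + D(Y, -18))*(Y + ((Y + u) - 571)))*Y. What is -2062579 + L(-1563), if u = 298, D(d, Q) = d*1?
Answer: -16609365841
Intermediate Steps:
D(d, Q) = d
L(Y) = 2*Y**2*(-273 + 2*Y) (L(Y) = ((Y + Y)*(Y + ((Y + 298) - 571)))*Y = ((2*Y)*(Y + ((298 + Y) - 571)))*Y = ((2*Y)*(Y + (-273 + Y)))*Y = ((2*Y)*(-273 + 2*Y))*Y = (2*Y*(-273 + 2*Y))*Y = 2*Y**2*(-273 + 2*Y))
-2062579 + L(-1563) = -2062579 + (-1563)**2*(-546 + 4*(-1563)) = -2062579 + 2442969*(-546 - 6252) = -2062579 + 2442969*(-6798) = -2062579 - 16607303262 = -16609365841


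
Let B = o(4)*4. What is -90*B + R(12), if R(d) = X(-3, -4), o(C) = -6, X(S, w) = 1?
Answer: 2161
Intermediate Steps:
R(d) = 1
B = -24 (B = -6*4 = -24)
-90*B + R(12) = -90*(-24) + 1 = 2160 + 1 = 2161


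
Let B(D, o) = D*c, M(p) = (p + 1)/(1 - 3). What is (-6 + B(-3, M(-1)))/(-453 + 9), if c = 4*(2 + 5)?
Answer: 15/74 ≈ 0.20270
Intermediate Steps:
c = 28 (c = 4*7 = 28)
M(p) = -½ - p/2 (M(p) = (1 + p)/(-2) = (1 + p)*(-½) = -½ - p/2)
B(D, o) = 28*D (B(D, o) = D*28 = 28*D)
(-6 + B(-3, M(-1)))/(-453 + 9) = (-6 + 28*(-3))/(-453 + 9) = (-6 - 84)/(-444) = -90*(-1/444) = 15/74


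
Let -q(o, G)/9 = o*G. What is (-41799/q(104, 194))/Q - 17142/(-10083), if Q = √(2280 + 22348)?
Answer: 5714/3361 + 13933*√6157/745341792 ≈ 1.7016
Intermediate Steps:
q(o, G) = -9*G*o (q(o, G) = -9*o*G = -9*G*o)
Q = 2*√6157 (Q = √24628 = 2*√6157 ≈ 156.93)
(-41799/q(104, 194))/Q - 17142/(-10083) = (-41799/((-9*194*104)))/((2*√6157)) - 17142/(-10083) = (-41799/(-181584))*(√6157/12314) - 17142*(-1/10083) = (-41799*(-1/181584))*(√6157/12314) + 5714/3361 = 13933*(√6157/12314)/60528 + 5714/3361 = 13933*√6157/745341792 + 5714/3361 = 5714/3361 + 13933*√6157/745341792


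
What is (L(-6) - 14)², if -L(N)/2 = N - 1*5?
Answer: 64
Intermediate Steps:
L(N) = 10 - 2*N (L(N) = -2*(N - 1*5) = -2*(N - 5) = -2*(-5 + N) = 10 - 2*N)
(L(-6) - 14)² = ((10 - 2*(-6)) - 14)² = ((10 + 12) - 14)² = (22 - 14)² = 8² = 64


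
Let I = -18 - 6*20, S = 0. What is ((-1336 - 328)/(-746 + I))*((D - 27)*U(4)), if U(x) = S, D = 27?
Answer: 0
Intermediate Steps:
U(x) = 0
I = -138 (I = -18 - 120 = -138)
((-1336 - 328)/(-746 + I))*((D - 27)*U(4)) = ((-1336 - 328)/(-746 - 138))*((27 - 27)*0) = (-1664/(-884))*(0*0) = -1664*(-1/884)*0 = (32/17)*0 = 0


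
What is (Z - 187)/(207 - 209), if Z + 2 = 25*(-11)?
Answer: 232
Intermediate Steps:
Z = -277 (Z = -2 + 25*(-11) = -2 - 275 = -277)
(Z - 187)/(207 - 209) = (-277 - 187)/(207 - 209) = -464/(-2) = -464*(-1/2) = 232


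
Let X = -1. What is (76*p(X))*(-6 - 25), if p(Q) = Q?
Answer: 2356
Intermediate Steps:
(76*p(X))*(-6 - 25) = (76*(-1))*(-6 - 25) = -76*(-31) = 2356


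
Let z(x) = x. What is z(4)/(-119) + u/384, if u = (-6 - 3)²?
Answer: 2701/15232 ≈ 0.17732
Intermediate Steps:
u = 81 (u = (-9)² = 81)
z(4)/(-119) + u/384 = 4/(-119) + 81/384 = 4*(-1/119) + 81*(1/384) = -4/119 + 27/128 = 2701/15232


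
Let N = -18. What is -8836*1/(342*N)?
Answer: 2209/1539 ≈ 1.4353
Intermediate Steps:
-8836*1/(342*N) = -8836/(-19*(-18)*(-18)) = -8836/(342*(-18)) = -8836/(-6156) = -8836*(-1/6156) = 2209/1539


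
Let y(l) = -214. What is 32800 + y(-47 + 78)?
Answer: 32586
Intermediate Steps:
32800 + y(-47 + 78) = 32800 - 214 = 32586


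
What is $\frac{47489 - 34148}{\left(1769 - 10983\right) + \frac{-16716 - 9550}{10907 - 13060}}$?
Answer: $- \frac{28723173}{19811476} \approx -1.4498$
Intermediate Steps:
$\frac{47489 - 34148}{\left(1769 - 10983\right) + \frac{-16716 - 9550}{10907 - 13060}} = \frac{13341}{\left(1769 - 10983\right) - \frac{26266}{-2153}} = \frac{13341}{-9214 - - \frac{26266}{2153}} = \frac{13341}{-9214 + \frac{26266}{2153}} = \frac{13341}{- \frac{19811476}{2153}} = 13341 \left(- \frac{2153}{19811476}\right) = - \frac{28723173}{19811476}$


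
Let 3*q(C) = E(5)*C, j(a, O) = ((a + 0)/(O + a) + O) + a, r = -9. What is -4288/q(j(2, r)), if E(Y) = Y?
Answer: 30016/85 ≈ 353.13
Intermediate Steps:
j(a, O) = O + a + a/(O + a) (j(a, O) = (a/(O + a) + O) + a = (O + a/(O + a)) + a = O + a + a/(O + a))
q(C) = 5*C/3 (q(C) = (5*C)/3 = 5*C/3)
-4288/q(j(2, r)) = -4288*3*(-9 + 2)/(5*(2 + (-9)² + 2² + 2*(-9)*2)) = -4288*(-21/(5*(2 + 81 + 4 - 36))) = -4288/(5*(-⅐*51)/3) = -4288/((5/3)*(-51/7)) = -4288/(-85/7) = -4288*(-7/85) = 30016/85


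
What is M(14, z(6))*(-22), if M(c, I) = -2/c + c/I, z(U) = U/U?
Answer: -2134/7 ≈ -304.86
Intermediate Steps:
z(U) = 1
M(14, z(6))*(-22) = (-2/14 + 14/1)*(-22) = (-2*1/14 + 14*1)*(-22) = (-⅐ + 14)*(-22) = (97/7)*(-22) = -2134/7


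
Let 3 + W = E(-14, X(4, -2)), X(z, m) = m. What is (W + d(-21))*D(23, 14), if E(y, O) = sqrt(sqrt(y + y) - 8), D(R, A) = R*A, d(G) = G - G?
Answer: -966 + 322*sqrt(-8 + 2*I*sqrt(7)) ≈ -678.75 + 954.98*I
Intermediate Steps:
d(G) = 0
D(R, A) = A*R
E(y, O) = sqrt(-8 + sqrt(2)*sqrt(y)) (E(y, O) = sqrt(sqrt(2*y) - 8) = sqrt(sqrt(2)*sqrt(y) - 8) = sqrt(-8 + sqrt(2)*sqrt(y)))
W = -3 + sqrt(-8 + 2*I*sqrt(7)) (W = -3 + sqrt(-8 + sqrt(2)*sqrt(-14)) = -3 + sqrt(-8 + sqrt(2)*(I*sqrt(14))) = -3 + sqrt(-8 + 2*I*sqrt(7)) ≈ -2.1079 + 2.9658*I)
(W + d(-21))*D(23, 14) = ((-3 + sqrt(-8 + 2*I*sqrt(7))) + 0)*(14*23) = (-3 + sqrt(-8 + 2*I*sqrt(7)))*322 = -966 + 322*sqrt(-8 + 2*I*sqrt(7))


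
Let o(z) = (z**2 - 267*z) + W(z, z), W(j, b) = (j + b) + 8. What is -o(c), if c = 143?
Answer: 17438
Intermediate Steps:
W(j, b) = 8 + b + j (W(j, b) = (b + j) + 8 = 8 + b + j)
o(z) = 8 + z**2 - 265*z (o(z) = (z**2 - 267*z) + (8 + z + z) = (z**2 - 267*z) + (8 + 2*z) = 8 + z**2 - 265*z)
-o(c) = -(8 + 143**2 - 265*143) = -(8 + 20449 - 37895) = -1*(-17438) = 17438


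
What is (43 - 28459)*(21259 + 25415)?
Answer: -1326288384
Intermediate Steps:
(43 - 28459)*(21259 + 25415) = -28416*46674 = -1326288384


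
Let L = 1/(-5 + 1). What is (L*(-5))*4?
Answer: 5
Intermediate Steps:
L = -¼ (L = 1/(-4) = -¼ ≈ -0.25000)
(L*(-5))*4 = -¼*(-5)*4 = (5/4)*4 = 5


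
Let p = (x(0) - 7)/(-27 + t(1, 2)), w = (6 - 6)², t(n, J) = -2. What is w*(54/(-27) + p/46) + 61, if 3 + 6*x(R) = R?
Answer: 61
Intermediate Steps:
x(R) = -½ + R/6
w = 0 (w = 0² = 0)
p = 15/58 (p = ((-½ + (⅙)*0) - 7)/(-27 - 2) = ((-½ + 0) - 7)/(-29) = (-½ - 7)*(-1/29) = -15/2*(-1/29) = 15/58 ≈ 0.25862)
w*(54/(-27) + p/46) + 61 = 0*(54/(-27) + (15/58)/46) + 61 = 0*(54*(-1/27) + (15/58)*(1/46)) + 61 = 0*(-2 + 15/2668) + 61 = 0*(-5321/2668) + 61 = 0 + 61 = 61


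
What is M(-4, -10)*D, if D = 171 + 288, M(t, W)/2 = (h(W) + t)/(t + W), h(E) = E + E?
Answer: 11016/7 ≈ 1573.7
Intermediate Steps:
h(E) = 2*E
M(t, W) = 2*(t + 2*W)/(W + t) (M(t, W) = 2*((2*W + t)/(t + W)) = 2*((t + 2*W)/(W + t)) = 2*(t + 2*W)/(W + t))
D = 459
M(-4, -10)*D = (2*(-4 + 2*(-10))/(-10 - 4))*459 = (2*(-4 - 20)/(-14))*459 = (2*(-1/14)*(-24))*459 = (24/7)*459 = 11016/7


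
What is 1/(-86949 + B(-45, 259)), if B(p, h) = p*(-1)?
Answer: -1/86904 ≈ -1.1507e-5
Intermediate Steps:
B(p, h) = -p
1/(-86949 + B(-45, 259)) = 1/(-86949 - 1*(-45)) = 1/(-86949 + 45) = 1/(-86904) = -1/86904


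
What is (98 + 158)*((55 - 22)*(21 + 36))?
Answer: 481536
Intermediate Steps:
(98 + 158)*((55 - 22)*(21 + 36)) = 256*(33*57) = 256*1881 = 481536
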